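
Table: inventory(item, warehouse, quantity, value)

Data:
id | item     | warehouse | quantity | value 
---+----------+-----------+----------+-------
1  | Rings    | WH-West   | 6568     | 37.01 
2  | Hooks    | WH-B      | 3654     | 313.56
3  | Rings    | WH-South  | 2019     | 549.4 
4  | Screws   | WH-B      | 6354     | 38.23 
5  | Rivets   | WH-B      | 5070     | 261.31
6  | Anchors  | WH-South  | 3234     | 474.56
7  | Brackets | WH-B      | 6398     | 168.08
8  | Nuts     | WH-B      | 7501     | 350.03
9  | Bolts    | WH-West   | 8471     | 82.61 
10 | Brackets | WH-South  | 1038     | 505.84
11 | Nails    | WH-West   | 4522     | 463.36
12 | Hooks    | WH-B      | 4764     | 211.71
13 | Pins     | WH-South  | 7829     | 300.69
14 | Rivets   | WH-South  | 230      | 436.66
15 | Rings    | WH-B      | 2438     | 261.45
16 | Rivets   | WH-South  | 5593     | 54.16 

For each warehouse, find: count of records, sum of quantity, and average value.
SELECT warehouse,
       COUNT(*) as cnt,
       SUM(quantity) as total_quantity,
       AVG(value) as avg_value
FROM inventory
GROUP BY warehouse

Result:
  WH-B: 7 records, 36179 total quantity, 229.20 avg value
  WH-South: 6 records, 19943 total quantity, 386.89 avg value
  WH-West: 3 records, 19561 total quantity, 194.33 avg value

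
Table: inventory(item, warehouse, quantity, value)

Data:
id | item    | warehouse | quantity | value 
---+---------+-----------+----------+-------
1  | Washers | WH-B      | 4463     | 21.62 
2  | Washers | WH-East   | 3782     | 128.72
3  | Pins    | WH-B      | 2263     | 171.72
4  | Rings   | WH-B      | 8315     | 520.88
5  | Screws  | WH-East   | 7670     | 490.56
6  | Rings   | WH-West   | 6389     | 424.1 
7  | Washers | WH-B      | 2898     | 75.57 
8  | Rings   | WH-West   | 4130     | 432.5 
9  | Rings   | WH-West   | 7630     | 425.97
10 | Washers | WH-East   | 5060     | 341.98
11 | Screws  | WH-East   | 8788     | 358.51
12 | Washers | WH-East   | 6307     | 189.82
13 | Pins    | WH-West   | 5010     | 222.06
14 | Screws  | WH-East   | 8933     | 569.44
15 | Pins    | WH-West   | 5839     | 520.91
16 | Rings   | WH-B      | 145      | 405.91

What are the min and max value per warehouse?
SELECT warehouse, MIN(value), MAX(value)
FROM inventory
GROUP BY warehouse

Result:
  WH-B: min=21.62, max=520.88
  WH-East: min=128.72, max=569.44
  WH-West: min=222.06, max=520.91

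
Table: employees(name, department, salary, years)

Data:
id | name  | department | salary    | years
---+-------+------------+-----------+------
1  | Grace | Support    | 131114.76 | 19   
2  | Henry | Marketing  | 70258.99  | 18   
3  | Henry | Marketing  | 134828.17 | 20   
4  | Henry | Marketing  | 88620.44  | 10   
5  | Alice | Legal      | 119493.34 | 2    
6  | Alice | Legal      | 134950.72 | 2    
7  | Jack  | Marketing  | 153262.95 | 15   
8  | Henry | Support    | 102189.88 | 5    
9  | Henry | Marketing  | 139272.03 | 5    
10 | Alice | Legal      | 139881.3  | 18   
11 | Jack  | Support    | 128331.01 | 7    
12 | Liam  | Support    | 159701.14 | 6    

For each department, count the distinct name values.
SELECT department, COUNT(DISTINCT name)
FROM employees
GROUP BY department

Result:
  Legal: 1 distinct
  Marketing: 2 distinct
  Support: 4 distinct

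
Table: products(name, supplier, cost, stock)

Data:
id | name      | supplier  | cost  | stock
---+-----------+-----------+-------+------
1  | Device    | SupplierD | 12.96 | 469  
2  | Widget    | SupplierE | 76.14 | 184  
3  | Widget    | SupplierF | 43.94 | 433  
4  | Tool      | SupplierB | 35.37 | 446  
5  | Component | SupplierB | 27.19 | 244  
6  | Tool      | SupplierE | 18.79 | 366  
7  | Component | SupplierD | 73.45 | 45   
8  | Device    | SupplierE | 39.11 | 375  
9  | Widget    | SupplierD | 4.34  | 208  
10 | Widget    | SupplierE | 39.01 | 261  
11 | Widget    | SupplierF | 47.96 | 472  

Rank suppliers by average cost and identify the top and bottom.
SELECT supplier, AVG(cost)
FROM products
GROUP BY supplier
ORDER BY AVG(cost)

All groups:
  SupplierD: 30.25
  SupplierB: 31.28
  SupplierE: 43.26
  SupplierF: 45.95

Highest: SupplierF (45.95)
Lowest: SupplierD (30.25)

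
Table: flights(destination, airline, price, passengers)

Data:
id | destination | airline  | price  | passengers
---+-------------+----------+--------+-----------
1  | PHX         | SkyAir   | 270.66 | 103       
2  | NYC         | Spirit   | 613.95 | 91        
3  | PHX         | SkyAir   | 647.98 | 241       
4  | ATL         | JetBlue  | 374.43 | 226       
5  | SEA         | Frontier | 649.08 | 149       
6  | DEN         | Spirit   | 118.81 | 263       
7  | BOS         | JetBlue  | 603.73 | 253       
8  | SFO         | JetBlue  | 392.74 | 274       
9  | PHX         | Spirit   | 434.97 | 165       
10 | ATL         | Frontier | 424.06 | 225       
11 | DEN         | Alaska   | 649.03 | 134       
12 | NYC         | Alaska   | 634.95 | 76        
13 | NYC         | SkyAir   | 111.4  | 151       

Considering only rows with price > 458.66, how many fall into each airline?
SELECT airline, COUNT(*)
FROM flights
WHERE price > 458.66
GROUP BY airline

Note: WHERE filters rows before grouping.

Result:
  Alaska: 2
  Frontier: 1
  JetBlue: 1
  SkyAir: 1
  Spirit: 1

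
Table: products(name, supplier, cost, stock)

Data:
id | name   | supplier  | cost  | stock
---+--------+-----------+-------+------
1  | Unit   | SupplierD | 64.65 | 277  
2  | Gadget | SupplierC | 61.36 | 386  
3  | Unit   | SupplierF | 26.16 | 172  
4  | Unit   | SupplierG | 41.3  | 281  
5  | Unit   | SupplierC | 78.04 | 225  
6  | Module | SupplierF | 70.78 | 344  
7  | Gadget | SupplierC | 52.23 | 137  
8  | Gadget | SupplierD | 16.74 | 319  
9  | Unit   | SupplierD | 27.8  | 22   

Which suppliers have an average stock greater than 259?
SELECT supplier, AVG(stock)
FROM products
GROUP BY supplier
HAVING AVG(stock) > 259

Result:
  SupplierG: avg=281.00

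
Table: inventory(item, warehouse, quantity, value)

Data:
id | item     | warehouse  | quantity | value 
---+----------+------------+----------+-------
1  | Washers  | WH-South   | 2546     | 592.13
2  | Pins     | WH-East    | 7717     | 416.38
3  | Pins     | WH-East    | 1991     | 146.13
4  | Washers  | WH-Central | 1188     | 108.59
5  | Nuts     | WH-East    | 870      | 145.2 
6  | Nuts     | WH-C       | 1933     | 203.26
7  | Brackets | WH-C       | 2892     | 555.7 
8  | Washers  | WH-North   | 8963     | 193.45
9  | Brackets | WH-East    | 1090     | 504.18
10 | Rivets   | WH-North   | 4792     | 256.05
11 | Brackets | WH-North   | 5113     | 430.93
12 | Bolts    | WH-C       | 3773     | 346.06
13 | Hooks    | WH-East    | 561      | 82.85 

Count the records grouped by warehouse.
SELECT warehouse, COUNT(*) as count
FROM inventory
GROUP BY warehouse

Result:
  WH-C: 3
  WH-Central: 1
  WH-East: 5
  WH-North: 3
  WH-South: 1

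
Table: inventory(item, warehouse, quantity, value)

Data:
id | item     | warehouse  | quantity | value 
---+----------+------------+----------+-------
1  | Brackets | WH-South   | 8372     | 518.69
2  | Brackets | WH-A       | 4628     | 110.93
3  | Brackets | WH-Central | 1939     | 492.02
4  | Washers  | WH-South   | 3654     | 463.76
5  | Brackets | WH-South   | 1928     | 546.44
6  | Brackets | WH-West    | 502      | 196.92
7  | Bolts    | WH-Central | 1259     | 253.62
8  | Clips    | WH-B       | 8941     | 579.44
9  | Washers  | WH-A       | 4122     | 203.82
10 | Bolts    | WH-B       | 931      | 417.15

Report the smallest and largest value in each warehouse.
SELECT warehouse, MIN(value), MAX(value)
FROM inventory
GROUP BY warehouse

Result:
  WH-A: min=110.93, max=203.82
  WH-B: min=417.15, max=579.44
  WH-Central: min=253.62, max=492.02
  WH-South: min=463.76, max=546.44
  WH-West: min=196.92, max=196.92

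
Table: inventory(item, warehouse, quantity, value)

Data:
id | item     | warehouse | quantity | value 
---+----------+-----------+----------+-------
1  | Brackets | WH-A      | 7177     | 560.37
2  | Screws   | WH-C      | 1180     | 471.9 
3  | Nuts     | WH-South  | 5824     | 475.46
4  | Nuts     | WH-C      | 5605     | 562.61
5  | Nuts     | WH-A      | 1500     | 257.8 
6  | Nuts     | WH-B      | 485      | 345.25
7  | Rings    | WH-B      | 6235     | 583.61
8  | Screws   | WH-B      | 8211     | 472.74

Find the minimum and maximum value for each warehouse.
SELECT warehouse, MIN(value), MAX(value)
FROM inventory
GROUP BY warehouse

Result:
  WH-A: min=257.80, max=560.37
  WH-B: min=345.25, max=583.61
  WH-C: min=471.90, max=562.61
  WH-South: min=475.46, max=475.46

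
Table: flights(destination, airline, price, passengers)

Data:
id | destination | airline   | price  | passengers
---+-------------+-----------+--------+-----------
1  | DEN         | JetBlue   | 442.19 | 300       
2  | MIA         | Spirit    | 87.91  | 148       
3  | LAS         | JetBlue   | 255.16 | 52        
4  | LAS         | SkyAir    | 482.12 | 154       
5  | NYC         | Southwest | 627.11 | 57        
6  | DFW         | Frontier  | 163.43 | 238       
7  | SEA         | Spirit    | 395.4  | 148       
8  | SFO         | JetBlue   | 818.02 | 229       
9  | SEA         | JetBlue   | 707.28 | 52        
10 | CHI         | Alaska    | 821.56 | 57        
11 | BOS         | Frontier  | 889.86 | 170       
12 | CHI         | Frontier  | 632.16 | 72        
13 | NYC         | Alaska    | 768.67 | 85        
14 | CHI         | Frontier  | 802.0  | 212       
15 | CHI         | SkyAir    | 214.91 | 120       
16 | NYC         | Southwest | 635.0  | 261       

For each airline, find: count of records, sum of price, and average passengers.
SELECT airline,
       COUNT(*) as cnt,
       SUM(price) as total_price,
       AVG(passengers) as avg_passengers
FROM flights
GROUP BY airline

Result:
  Alaska: 2 records, 1590.23 total price, 71.00 avg passengers
  Frontier: 4 records, 2487.45 total price, 173.00 avg passengers
  JetBlue: 4 records, 2222.65 total price, 158.25 avg passengers
  SkyAir: 2 records, 697.03 total price, 137.00 avg passengers
  Southwest: 2 records, 1262.11 total price, 159.00 avg passengers
  Spirit: 2 records, 483.31 total price, 148.00 avg passengers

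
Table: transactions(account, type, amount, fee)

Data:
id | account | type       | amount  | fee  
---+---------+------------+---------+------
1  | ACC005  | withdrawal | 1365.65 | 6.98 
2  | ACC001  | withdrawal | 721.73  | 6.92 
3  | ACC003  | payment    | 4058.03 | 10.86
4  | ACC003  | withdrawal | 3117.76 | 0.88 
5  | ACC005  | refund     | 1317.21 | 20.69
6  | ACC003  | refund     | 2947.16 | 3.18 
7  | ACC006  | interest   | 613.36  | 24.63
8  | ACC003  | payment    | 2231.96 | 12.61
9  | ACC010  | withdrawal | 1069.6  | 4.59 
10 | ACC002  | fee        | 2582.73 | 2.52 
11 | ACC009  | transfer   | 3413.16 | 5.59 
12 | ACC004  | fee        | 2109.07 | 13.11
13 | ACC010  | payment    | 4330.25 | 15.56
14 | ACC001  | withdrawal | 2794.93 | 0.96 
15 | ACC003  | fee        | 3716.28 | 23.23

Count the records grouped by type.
SELECT type, COUNT(*) as count
FROM transactions
GROUP BY type

Result:
  fee: 3
  interest: 1
  payment: 3
  refund: 2
  transfer: 1
  withdrawal: 5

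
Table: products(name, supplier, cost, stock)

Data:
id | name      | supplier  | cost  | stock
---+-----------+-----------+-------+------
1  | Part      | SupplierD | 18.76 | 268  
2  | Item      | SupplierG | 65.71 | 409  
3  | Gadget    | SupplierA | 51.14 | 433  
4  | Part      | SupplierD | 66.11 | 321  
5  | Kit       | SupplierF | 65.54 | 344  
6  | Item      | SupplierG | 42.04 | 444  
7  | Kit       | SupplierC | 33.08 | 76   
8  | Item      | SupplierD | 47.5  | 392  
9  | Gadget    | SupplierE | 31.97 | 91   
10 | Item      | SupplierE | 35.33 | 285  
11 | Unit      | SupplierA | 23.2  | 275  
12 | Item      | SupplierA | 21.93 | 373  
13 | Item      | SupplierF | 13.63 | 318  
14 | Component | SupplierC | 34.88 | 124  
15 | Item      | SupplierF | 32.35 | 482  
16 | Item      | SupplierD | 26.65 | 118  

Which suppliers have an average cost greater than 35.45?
SELECT supplier, AVG(cost)
FROM products
GROUP BY supplier
HAVING AVG(cost) > 35.45

Result:
  SupplierD: avg=39.76
  SupplierF: avg=37.17
  SupplierG: avg=53.88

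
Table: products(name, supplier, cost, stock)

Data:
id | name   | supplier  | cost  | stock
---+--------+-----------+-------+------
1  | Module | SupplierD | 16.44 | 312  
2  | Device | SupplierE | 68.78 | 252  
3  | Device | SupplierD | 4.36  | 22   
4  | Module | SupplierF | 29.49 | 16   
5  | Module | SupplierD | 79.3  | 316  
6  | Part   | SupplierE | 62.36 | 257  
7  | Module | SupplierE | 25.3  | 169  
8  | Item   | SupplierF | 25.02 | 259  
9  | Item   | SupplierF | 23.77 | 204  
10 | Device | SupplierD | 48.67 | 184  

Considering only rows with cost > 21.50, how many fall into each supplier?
SELECT supplier, COUNT(*)
FROM products
WHERE cost > 21.50
GROUP BY supplier

Note: WHERE filters rows before grouping.

Result:
  SupplierD: 2
  SupplierE: 3
  SupplierF: 3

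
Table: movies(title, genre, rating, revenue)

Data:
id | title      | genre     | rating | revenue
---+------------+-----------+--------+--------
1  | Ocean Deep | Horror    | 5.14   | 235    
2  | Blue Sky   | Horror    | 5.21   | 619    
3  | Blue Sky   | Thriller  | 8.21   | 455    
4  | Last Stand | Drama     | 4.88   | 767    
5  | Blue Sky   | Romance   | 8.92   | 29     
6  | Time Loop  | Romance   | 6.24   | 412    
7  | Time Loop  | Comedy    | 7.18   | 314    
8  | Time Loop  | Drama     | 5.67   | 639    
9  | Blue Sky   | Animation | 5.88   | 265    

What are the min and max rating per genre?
SELECT genre, MIN(rating), MAX(rating)
FROM movies
GROUP BY genre

Result:
  Animation: min=5.88, max=5.88
  Comedy: min=7.18, max=7.18
  Drama: min=4.88, max=5.67
  Horror: min=5.14, max=5.21
  Romance: min=6.24, max=8.92
  Thriller: min=8.21, max=8.21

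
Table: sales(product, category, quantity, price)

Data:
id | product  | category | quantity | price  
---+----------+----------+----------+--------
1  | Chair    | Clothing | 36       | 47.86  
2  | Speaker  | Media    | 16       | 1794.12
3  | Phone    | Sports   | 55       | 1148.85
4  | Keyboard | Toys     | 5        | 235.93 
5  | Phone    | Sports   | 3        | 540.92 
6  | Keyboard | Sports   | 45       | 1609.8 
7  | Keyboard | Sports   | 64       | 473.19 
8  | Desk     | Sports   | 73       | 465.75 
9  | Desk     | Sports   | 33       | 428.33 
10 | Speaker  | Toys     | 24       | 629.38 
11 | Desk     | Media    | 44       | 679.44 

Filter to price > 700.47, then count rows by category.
SELECT category, COUNT(*)
FROM sales
WHERE price > 700.47
GROUP BY category

Note: WHERE filters rows before grouping.

Result:
  Media: 1
  Sports: 2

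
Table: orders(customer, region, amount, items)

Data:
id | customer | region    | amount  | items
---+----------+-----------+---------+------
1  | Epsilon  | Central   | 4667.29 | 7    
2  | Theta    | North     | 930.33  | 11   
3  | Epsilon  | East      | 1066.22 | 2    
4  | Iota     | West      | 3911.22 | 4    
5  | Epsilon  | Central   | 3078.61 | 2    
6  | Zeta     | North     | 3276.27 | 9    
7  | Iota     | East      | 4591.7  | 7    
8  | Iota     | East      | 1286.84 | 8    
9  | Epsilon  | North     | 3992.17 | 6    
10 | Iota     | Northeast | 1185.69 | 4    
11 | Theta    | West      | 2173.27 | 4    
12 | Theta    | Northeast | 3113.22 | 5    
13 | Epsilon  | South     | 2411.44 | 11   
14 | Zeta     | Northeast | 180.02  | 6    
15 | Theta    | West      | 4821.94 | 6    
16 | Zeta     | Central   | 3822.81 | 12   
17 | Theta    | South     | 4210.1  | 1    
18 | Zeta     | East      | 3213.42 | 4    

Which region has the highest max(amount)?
SELECT region, MAX(amount) as val
FROM orders
GROUP BY region
ORDER BY val DESC
LIMIT 1

Result: West with max(amount) = 4821.94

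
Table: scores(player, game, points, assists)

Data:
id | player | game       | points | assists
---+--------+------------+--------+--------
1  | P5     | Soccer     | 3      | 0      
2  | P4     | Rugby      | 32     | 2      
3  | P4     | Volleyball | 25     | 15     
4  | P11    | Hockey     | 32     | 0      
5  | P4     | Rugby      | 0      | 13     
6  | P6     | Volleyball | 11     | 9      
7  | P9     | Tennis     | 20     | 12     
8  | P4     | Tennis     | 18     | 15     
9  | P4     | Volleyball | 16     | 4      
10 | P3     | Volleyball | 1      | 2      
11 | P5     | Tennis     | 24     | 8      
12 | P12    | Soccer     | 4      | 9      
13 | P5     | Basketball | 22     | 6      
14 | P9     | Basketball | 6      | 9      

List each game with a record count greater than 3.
SELECT game, COUNT(*) as cnt
FROM scores
GROUP BY game
HAVING COUNT(*) > 3

Result:
  Volleyball: 4

Note: HAVING filters groups after aggregation, WHERE filters rows before.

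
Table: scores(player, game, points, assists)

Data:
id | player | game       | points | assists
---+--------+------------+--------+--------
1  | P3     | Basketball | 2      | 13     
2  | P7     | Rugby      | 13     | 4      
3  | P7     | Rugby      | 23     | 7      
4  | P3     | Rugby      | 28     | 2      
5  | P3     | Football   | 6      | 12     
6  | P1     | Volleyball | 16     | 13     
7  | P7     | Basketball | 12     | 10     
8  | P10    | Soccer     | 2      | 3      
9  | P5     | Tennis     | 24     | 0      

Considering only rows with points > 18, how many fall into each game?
SELECT game, COUNT(*)
FROM scores
WHERE points > 18
GROUP BY game

Note: WHERE filters rows before grouping.

Result:
  Rugby: 2
  Tennis: 1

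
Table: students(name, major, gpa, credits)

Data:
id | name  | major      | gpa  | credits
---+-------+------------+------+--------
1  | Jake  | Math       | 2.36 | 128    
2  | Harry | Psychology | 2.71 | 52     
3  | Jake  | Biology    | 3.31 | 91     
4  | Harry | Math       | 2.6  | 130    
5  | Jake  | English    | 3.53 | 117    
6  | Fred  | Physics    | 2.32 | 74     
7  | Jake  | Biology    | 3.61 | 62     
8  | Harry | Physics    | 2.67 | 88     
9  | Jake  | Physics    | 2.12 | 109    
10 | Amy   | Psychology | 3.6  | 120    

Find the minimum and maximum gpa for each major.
SELECT major, MIN(gpa), MAX(gpa)
FROM students
GROUP BY major

Result:
  Biology: min=3.31, max=3.61
  English: min=3.53, max=3.53
  Math: min=2.36, max=2.60
  Physics: min=2.12, max=2.67
  Psychology: min=2.71, max=3.60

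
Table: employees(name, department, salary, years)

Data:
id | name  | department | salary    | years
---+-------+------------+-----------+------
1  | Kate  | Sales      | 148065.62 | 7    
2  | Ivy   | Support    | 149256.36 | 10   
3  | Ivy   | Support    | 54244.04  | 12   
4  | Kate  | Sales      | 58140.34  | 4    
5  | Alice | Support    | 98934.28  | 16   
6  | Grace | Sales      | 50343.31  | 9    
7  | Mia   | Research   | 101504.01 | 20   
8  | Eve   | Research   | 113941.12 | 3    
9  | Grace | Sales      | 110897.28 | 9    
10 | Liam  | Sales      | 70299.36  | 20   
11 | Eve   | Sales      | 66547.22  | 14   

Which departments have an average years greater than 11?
SELECT department, AVG(years)
FROM employees
GROUP BY department
HAVING AVG(years) > 11

Result:
  Research: avg=11.50
  Support: avg=12.67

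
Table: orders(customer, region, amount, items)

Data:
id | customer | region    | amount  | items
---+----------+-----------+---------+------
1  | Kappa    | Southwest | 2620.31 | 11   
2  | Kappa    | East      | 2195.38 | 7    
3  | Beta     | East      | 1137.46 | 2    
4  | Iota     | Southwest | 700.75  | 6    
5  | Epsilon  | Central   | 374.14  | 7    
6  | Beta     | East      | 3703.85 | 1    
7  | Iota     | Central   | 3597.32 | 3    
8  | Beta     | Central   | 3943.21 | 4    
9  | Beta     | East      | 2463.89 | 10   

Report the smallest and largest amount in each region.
SELECT region, MIN(amount), MAX(amount)
FROM orders
GROUP BY region

Result:
  Central: min=374.14, max=3943.21
  East: min=1137.46, max=3703.85
  Southwest: min=700.75, max=2620.31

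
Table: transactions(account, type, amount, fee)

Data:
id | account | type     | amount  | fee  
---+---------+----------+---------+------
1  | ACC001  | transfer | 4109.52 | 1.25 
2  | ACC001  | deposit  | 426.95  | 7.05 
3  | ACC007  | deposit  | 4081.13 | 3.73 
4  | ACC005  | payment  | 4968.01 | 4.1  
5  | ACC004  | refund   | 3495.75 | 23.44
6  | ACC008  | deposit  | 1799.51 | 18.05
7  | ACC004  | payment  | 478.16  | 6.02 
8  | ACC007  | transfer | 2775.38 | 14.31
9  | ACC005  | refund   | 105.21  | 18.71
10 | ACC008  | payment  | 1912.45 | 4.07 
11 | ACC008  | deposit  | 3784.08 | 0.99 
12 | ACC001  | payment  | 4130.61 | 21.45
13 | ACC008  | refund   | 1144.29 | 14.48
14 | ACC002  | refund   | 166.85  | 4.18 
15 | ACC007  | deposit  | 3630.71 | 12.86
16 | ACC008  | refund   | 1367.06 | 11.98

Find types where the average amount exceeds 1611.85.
SELECT type, AVG(amount)
FROM transactions
GROUP BY type
HAVING AVG(amount) > 1611.85

Result:
  deposit: avg=2744.48
  payment: avg=2872.31
  transfer: avg=3442.45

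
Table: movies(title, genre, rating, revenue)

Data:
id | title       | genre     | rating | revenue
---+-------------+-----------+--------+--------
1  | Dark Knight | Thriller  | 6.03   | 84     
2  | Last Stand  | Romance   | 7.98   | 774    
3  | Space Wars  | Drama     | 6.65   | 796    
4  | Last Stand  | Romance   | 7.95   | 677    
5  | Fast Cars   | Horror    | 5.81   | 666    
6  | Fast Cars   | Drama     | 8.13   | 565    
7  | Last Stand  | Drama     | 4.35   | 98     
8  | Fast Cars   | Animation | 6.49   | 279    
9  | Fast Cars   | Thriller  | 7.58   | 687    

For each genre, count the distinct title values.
SELECT genre, COUNT(DISTINCT title)
FROM movies
GROUP BY genre

Result:
  Animation: 1 distinct
  Drama: 3 distinct
  Horror: 1 distinct
  Romance: 1 distinct
  Thriller: 2 distinct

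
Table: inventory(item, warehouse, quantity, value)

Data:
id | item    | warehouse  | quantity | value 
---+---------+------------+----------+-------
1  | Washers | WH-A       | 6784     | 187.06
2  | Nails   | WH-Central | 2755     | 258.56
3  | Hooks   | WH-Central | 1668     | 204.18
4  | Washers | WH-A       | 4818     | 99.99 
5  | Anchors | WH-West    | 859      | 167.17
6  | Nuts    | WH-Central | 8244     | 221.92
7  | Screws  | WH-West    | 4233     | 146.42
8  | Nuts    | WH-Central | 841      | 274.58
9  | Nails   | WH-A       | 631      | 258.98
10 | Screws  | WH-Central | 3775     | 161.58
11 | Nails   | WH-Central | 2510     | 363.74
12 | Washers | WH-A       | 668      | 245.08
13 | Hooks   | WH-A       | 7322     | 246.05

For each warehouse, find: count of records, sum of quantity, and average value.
SELECT warehouse,
       COUNT(*) as cnt,
       SUM(quantity) as total_quantity,
       AVG(value) as avg_value
FROM inventory
GROUP BY warehouse

Result:
  WH-A: 5 records, 20223 total quantity, 207.43 avg value
  WH-Central: 6 records, 19793 total quantity, 247.43 avg value
  WH-West: 2 records, 5092 total quantity, 156.80 avg value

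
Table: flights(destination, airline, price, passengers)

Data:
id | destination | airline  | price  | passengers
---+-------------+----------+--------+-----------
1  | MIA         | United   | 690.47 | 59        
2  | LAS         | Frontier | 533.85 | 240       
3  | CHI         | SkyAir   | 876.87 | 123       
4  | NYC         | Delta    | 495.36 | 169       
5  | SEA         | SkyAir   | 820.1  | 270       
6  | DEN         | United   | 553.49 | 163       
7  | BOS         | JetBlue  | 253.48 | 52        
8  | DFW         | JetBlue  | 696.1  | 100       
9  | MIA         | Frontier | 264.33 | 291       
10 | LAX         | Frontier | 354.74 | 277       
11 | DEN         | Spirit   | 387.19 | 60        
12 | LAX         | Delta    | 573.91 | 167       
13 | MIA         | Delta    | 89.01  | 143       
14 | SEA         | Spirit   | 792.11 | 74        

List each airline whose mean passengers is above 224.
SELECT airline, AVG(passengers)
FROM flights
GROUP BY airline
HAVING AVG(passengers) > 224

Result:
  Frontier: avg=269.33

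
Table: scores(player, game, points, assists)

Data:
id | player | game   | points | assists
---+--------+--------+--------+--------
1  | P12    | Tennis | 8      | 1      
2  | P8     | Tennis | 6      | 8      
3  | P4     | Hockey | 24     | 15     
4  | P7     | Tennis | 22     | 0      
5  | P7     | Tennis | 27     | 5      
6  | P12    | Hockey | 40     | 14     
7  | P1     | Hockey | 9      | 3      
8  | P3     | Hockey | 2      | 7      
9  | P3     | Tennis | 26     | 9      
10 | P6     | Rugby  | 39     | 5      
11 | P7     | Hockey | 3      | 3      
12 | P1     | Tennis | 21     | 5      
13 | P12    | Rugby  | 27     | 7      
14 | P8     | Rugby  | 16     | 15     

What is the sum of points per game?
SELECT game, SUM(points) as result
FROM scores
GROUP BY game

Result:
  Hockey: 78
  Rugby: 82
  Tennis: 110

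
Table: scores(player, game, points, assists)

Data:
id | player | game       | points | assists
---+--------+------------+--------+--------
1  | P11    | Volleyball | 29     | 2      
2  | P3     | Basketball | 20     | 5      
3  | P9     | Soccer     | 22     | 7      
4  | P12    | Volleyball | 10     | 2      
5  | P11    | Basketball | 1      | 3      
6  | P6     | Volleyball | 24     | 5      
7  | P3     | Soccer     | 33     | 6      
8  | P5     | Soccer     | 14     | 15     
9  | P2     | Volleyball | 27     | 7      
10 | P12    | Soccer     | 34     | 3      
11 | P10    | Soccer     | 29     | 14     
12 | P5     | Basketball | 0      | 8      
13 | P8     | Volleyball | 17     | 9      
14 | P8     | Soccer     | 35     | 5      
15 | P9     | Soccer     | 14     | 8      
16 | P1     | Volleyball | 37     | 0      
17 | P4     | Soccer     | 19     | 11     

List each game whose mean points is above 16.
SELECT game, AVG(points)
FROM scores
GROUP BY game
HAVING AVG(points) > 16

Result:
  Soccer: avg=25.00
  Volleyball: avg=24.00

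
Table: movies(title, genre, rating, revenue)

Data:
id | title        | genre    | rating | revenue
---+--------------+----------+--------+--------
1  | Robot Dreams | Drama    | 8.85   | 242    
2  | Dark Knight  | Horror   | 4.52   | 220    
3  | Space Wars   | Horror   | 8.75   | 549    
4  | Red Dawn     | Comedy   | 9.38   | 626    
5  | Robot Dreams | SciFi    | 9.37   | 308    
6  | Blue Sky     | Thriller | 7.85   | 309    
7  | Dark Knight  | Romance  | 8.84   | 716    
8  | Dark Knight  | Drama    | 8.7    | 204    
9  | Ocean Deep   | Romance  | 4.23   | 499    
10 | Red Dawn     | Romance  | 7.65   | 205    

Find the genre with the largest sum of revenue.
SELECT genre, SUM(revenue) as val
FROM movies
GROUP BY genre
ORDER BY val DESC
LIMIT 1

Result: Romance with sum(revenue) = 1420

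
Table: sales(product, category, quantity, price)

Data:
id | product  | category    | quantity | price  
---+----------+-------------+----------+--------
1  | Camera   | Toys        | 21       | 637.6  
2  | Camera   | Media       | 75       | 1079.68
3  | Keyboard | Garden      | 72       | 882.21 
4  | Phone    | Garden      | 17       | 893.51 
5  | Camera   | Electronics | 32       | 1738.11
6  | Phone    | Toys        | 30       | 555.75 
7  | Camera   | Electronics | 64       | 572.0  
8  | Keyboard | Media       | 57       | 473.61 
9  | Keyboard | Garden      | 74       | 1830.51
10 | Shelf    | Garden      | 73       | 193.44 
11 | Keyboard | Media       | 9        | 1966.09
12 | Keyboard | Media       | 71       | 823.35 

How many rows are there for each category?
SELECT category, COUNT(*) as count
FROM sales
GROUP BY category

Result:
  Electronics: 2
  Garden: 4
  Media: 4
  Toys: 2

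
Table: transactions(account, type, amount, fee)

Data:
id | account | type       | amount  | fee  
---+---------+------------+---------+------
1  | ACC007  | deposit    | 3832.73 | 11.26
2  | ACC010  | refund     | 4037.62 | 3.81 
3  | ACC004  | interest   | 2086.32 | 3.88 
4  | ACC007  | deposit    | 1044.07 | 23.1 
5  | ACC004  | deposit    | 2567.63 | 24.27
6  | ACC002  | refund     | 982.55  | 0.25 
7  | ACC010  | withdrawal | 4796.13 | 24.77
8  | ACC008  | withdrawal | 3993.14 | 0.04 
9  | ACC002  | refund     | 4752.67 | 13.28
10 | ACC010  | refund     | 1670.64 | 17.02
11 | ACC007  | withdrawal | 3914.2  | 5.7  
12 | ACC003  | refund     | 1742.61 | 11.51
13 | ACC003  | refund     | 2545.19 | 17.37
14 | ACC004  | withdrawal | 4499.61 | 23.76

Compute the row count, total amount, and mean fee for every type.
SELECT type,
       COUNT(*) as cnt,
       SUM(amount) as total_amount,
       AVG(fee) as avg_fee
FROM transactions
GROUP BY type

Result:
  deposit: 3 records, 7444.43 total amount, 19.54 avg fee
  interest: 1 records, 2086.32 total amount, 3.88 avg fee
  refund: 6 records, 15731.28 total amount, 10.54 avg fee
  withdrawal: 4 records, 17203.08 total amount, 13.57 avg fee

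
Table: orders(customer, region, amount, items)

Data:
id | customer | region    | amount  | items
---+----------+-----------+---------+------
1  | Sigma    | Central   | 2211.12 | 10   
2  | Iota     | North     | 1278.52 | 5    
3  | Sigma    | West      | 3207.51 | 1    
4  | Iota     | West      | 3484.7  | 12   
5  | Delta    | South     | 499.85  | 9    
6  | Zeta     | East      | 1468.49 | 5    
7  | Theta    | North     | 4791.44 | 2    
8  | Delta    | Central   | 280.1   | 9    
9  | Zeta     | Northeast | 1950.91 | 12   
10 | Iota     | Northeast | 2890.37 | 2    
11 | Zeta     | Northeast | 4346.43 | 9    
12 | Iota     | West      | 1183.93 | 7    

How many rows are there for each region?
SELECT region, COUNT(*) as count
FROM orders
GROUP BY region

Result:
  Central: 2
  East: 1
  North: 2
  Northeast: 3
  South: 1
  West: 3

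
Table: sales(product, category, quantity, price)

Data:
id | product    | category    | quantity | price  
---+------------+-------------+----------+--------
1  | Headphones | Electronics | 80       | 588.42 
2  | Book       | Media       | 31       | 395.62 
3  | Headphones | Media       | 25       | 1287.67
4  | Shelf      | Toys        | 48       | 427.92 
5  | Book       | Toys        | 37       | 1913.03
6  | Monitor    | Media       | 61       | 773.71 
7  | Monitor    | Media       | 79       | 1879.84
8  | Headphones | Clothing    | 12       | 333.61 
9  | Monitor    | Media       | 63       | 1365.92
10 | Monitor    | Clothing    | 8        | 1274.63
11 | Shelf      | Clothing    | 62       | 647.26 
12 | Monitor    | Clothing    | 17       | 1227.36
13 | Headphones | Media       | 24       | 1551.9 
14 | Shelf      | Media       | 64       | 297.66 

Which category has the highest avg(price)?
SELECT category, AVG(price) as val
FROM sales
GROUP BY category
ORDER BY val DESC
LIMIT 1

Result: Toys with avg(price) = 1170.48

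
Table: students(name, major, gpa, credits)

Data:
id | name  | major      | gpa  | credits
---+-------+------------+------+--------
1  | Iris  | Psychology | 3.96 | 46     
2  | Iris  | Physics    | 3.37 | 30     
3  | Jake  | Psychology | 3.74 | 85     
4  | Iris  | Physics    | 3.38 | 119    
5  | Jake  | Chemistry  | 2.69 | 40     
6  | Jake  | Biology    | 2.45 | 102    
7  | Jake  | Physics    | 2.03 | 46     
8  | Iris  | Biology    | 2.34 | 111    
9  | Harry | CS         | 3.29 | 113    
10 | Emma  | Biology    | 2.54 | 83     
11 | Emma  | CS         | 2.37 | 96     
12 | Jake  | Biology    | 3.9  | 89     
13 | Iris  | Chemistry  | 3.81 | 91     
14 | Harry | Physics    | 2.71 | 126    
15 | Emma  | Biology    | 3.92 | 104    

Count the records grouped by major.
SELECT major, COUNT(*) as count
FROM students
GROUP BY major

Result:
  Biology: 5
  CS: 2
  Chemistry: 2
  Physics: 4
  Psychology: 2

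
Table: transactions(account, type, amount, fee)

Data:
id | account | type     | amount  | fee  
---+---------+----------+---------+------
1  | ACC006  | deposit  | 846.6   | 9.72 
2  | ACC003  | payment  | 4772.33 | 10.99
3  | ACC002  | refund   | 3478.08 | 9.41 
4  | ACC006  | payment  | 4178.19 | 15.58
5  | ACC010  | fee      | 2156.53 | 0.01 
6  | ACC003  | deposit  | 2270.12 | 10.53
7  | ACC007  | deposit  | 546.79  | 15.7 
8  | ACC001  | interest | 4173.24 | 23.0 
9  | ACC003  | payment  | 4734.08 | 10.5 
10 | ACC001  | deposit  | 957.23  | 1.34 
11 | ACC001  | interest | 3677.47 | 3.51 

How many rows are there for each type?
SELECT type, COUNT(*) as count
FROM transactions
GROUP BY type

Result:
  deposit: 4
  fee: 1
  interest: 2
  payment: 3
  refund: 1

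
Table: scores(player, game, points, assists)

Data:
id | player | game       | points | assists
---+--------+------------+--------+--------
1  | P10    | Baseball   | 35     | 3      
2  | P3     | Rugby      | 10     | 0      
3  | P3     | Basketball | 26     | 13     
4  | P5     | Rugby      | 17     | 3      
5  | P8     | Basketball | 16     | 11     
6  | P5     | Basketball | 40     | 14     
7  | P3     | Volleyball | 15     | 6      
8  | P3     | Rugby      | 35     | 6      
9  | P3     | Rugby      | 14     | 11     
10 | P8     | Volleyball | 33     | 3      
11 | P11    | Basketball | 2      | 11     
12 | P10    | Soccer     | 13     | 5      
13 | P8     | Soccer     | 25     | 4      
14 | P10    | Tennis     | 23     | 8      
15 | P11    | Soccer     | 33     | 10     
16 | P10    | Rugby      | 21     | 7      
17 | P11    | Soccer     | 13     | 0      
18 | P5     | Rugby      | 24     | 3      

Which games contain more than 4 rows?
SELECT game, COUNT(*) as cnt
FROM scores
GROUP BY game
HAVING COUNT(*) > 4

Result:
  Rugby: 6

Note: HAVING filters groups after aggregation, WHERE filters rows before.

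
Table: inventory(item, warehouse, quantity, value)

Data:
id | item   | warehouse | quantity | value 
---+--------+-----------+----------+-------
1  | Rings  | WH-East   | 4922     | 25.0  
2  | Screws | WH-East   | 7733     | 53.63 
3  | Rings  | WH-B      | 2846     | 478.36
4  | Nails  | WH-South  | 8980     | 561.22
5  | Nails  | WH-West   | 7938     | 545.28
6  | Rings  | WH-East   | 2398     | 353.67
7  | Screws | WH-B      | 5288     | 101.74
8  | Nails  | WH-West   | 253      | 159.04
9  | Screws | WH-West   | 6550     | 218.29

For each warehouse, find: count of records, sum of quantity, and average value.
SELECT warehouse,
       COUNT(*) as cnt,
       SUM(quantity) as total_quantity,
       AVG(value) as avg_value
FROM inventory
GROUP BY warehouse

Result:
  WH-B: 2 records, 8134 total quantity, 290.05 avg value
  WH-East: 3 records, 15053 total quantity, 144.10 avg value
  WH-South: 1 records, 8980 total quantity, 561.22 avg value
  WH-West: 3 records, 14741 total quantity, 307.54 avg value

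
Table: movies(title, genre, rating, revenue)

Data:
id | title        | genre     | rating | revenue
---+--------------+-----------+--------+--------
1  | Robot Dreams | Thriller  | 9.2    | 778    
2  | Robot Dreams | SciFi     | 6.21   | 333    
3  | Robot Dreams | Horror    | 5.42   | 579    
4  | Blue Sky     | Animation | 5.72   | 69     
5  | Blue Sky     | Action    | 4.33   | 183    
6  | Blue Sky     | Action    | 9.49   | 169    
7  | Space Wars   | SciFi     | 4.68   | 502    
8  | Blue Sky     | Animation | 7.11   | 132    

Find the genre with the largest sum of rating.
SELECT genre, SUM(rating) as val
FROM movies
GROUP BY genre
ORDER BY val DESC
LIMIT 1

Result: Action with sum(rating) = 13.82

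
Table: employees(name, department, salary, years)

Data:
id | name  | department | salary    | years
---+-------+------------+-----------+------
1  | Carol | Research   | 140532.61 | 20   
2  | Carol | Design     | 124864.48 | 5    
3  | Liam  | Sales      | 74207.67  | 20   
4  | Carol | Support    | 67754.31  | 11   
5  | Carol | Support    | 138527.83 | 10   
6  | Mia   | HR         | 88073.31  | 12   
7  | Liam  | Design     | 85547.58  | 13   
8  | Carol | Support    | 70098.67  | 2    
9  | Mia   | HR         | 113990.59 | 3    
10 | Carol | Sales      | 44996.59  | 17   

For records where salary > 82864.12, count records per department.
SELECT department, COUNT(*)
FROM employees
WHERE salary > 82864.12
GROUP BY department

Note: WHERE filters rows before grouping.

Result:
  Design: 2
  HR: 2
  Research: 1
  Support: 1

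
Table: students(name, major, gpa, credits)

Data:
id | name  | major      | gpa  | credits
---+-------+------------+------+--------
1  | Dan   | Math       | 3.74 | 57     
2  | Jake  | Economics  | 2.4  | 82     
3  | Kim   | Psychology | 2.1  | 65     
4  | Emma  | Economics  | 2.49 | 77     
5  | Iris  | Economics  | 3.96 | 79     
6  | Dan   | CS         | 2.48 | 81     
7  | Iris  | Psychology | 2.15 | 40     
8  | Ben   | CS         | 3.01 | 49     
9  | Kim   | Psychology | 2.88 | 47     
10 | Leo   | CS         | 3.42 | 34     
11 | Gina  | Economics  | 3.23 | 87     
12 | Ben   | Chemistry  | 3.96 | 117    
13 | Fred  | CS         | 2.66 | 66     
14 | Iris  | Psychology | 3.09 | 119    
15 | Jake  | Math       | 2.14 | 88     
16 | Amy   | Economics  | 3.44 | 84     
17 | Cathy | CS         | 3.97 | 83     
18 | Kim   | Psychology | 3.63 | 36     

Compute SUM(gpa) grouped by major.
SELECT major, SUM(gpa) as result
FROM students
GROUP BY major

Result:
  CS: 15.54
  Chemistry: 3.96
  Economics: 15.52
  Math: 5.88
  Psychology: 13.85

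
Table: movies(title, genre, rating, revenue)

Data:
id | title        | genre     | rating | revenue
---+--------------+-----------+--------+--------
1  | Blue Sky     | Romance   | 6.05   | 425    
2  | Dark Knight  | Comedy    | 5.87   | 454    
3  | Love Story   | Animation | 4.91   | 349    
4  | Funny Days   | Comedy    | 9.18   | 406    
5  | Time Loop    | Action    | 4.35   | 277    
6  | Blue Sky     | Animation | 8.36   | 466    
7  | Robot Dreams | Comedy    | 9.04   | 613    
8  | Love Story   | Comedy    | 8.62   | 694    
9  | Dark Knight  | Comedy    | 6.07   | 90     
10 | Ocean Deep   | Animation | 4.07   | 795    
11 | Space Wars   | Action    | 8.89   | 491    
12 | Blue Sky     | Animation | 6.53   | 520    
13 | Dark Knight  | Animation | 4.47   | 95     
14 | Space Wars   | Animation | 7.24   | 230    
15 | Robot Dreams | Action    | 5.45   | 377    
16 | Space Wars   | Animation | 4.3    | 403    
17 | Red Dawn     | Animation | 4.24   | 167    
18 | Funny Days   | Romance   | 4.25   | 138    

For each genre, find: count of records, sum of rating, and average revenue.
SELECT genre,
       COUNT(*) as cnt,
       SUM(rating) as total_rating,
       AVG(revenue) as avg_revenue
FROM movies
GROUP BY genre

Result:
  Action: 3 records, 18.69 total rating, 381.67 avg revenue
  Animation: 8 records, 44.12 total rating, 378.13 avg revenue
  Comedy: 5 records, 38.78 total rating, 451.40 avg revenue
  Romance: 2 records, 10.30 total rating, 281.50 avg revenue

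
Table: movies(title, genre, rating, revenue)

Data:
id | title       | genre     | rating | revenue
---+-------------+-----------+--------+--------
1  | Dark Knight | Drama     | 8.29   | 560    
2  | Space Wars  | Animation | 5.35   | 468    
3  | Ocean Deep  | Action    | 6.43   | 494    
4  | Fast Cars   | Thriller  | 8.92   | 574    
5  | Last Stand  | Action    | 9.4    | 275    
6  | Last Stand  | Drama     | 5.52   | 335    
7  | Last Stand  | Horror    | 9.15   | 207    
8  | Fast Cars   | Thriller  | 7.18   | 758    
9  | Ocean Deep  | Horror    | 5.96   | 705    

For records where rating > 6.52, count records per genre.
SELECT genre, COUNT(*)
FROM movies
WHERE rating > 6.52
GROUP BY genre

Note: WHERE filters rows before grouping.

Result:
  Action: 1
  Drama: 1
  Horror: 1
  Thriller: 2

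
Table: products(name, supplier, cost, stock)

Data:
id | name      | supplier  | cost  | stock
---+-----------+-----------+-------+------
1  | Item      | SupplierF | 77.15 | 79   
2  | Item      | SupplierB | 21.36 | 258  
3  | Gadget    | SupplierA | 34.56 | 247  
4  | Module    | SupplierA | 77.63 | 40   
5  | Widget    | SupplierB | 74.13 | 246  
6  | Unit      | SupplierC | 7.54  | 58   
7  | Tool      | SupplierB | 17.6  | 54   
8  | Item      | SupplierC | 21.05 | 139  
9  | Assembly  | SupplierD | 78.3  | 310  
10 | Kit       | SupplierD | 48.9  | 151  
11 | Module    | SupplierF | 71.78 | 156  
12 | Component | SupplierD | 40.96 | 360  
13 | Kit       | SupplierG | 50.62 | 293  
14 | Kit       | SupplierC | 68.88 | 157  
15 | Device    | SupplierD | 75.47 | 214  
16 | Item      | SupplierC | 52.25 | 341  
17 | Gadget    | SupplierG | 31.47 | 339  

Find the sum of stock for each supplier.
SELECT supplier, SUM(stock) as result
FROM products
GROUP BY supplier

Result:
  SupplierA: 287
  SupplierB: 558
  SupplierC: 695
  SupplierD: 1035
  SupplierF: 235
  SupplierG: 632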